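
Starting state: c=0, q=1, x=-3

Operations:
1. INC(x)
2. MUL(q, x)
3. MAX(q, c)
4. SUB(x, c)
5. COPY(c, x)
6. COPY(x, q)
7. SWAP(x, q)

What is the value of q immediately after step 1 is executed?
q = 1

Tracing q through execution:
Initial: q = 1
After step 1 (INC(x)): q = 1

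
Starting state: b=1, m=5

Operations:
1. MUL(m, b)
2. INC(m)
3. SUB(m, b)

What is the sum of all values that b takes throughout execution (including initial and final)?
4

Values of b at each step:
Initial: b = 1
After step 1: b = 1
After step 2: b = 1
After step 3: b = 1
Sum = 1 + 1 + 1 + 1 = 4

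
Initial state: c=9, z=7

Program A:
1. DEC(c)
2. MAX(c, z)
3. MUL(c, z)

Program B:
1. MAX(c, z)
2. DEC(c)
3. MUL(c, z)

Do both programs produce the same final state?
Yes

Program A final state: c=56, z=7
Program B final state: c=56, z=7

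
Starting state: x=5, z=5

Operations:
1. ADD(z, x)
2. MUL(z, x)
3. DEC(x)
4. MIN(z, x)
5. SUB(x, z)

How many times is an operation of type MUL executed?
1

Counting MUL operations:
Step 2: MUL(z, x) ← MUL
Total: 1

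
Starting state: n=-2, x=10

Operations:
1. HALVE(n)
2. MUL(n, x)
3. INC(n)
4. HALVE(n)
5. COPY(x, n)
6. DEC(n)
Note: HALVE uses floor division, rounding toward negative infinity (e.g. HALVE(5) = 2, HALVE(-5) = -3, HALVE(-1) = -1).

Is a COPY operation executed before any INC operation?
No

First COPY: step 5
First INC: step 3
Since 5 > 3, INC comes first.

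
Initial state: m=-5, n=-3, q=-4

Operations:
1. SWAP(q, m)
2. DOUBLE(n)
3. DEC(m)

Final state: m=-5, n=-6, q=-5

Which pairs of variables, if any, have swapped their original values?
None

Comparing initial and final values:
n: -3 → -6
q: -4 → -5
m: -5 → -5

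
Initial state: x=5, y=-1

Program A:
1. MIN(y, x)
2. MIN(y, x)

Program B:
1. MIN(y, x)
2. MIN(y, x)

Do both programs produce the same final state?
Yes

Program A final state: x=5, y=-1
Program B final state: x=5, y=-1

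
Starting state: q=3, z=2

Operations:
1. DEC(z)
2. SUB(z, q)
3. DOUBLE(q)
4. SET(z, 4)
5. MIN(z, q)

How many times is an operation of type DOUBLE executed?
1

Counting DOUBLE operations:
Step 3: DOUBLE(q) ← DOUBLE
Total: 1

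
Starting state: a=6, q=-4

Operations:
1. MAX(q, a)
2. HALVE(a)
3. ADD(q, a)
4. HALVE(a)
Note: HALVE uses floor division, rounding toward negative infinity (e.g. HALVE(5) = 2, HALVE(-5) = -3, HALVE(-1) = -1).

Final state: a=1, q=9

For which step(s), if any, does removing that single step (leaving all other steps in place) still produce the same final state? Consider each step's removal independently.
None - removing any single step changes the final result

Testing removal of each single step:
Without step 1: final = a=1, q=-1 (different)
Without step 2: final = a=3, q=12 (different)
Without step 3: final = a=1, q=6 (different)
Without step 4: final = a=3, q=9 (different)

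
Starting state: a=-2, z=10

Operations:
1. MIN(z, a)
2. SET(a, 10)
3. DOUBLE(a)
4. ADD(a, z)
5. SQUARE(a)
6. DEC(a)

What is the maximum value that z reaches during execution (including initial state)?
10

Values of z at each step:
Initial: z = 10 ← maximum
After step 1: z = -2
After step 2: z = -2
After step 3: z = -2
After step 4: z = -2
After step 5: z = -2
After step 6: z = -2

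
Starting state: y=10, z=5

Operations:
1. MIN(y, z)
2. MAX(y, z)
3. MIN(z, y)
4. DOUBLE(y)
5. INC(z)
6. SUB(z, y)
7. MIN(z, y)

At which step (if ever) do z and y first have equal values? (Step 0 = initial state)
Step 1

z and y first become equal after step 1.

Comparing values at each step:
Initial: z=5, y=10
After step 1: z=5, y=5 ← equal!
After step 2: z=5, y=5 ← equal!
After step 3: z=5, y=5 ← equal!
After step 4: z=5, y=10
After step 5: z=6, y=10
After step 6: z=-4, y=10
After step 7: z=-4, y=10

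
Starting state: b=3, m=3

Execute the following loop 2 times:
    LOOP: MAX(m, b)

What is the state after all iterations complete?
b=3, m=3

Iteration trace:
Start: b=3, m=3
After iteration 1: b=3, m=3
After iteration 2: b=3, m=3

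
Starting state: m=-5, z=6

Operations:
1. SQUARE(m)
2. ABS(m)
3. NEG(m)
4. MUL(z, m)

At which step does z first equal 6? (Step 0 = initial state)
Step 0

Tracing z:
Initial: z = 6 ← first occurrence
After step 1: z = 6
After step 2: z = 6
After step 3: z = 6
After step 4: z = -150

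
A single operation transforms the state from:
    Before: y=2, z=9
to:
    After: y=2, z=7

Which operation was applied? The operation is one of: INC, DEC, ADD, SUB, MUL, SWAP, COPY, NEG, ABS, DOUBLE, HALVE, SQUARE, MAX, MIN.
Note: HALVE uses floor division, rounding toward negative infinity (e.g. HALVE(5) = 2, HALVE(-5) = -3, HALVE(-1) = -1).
SUB(z, y)

Analyzing the change:
Before: y=2, z=9
After: y=2, z=7
Variable z changed from 9 to 7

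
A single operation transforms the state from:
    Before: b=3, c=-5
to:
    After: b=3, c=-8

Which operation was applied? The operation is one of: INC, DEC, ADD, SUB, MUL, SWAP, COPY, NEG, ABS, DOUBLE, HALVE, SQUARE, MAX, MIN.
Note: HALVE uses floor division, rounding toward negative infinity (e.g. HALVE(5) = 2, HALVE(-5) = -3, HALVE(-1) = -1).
SUB(c, b)

Analyzing the change:
Before: b=3, c=-5
After: b=3, c=-8
Variable c changed from -5 to -8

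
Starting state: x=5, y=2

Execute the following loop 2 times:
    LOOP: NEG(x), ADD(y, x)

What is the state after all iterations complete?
x=5, y=2

Iteration trace:
Start: x=5, y=2
After iteration 1: x=-5, y=-3
After iteration 2: x=5, y=2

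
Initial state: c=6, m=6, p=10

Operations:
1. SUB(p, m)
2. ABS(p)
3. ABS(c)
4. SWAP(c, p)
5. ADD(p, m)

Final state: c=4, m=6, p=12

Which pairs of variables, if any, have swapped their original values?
None

Comparing initial and final values:
p: 10 → 12
c: 6 → 4
m: 6 → 6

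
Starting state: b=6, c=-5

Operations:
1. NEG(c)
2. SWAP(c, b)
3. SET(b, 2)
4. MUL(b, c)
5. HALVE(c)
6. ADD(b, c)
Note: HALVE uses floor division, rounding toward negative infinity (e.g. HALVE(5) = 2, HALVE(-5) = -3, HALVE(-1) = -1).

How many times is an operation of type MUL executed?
1

Counting MUL operations:
Step 4: MUL(b, c) ← MUL
Total: 1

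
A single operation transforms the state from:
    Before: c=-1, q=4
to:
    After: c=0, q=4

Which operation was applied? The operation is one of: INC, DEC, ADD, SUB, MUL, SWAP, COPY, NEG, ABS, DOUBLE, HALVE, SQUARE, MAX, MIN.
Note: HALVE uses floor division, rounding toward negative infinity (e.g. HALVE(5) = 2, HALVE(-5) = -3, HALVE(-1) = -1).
INC(c)

Analyzing the change:
Before: c=-1, q=4
After: c=0, q=4
Variable c changed from -1 to 0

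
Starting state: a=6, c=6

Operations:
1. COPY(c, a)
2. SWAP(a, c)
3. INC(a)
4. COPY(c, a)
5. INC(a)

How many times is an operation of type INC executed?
2

Counting INC operations:
Step 3: INC(a) ← INC
Step 5: INC(a) ← INC
Total: 2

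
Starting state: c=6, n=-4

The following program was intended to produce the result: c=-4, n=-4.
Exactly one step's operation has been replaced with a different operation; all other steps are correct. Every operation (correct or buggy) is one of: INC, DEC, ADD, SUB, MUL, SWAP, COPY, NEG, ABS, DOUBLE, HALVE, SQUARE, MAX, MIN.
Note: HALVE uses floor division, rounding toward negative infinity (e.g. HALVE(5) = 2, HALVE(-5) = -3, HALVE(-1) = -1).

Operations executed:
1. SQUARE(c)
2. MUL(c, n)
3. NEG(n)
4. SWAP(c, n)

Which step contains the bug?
Step 3

Trace with buggy code:
Initial: c=6, n=-4
After step 1: c=36, n=-4
After step 2: c=-144, n=-4
After step 3: c=-144, n=4
After step 4: c=4, n=-144
Actual final c=4, n=-144 ≠ expected c=-4, n=-4.
Step 3 is the only position where a single-operation replacement can produce the expected result.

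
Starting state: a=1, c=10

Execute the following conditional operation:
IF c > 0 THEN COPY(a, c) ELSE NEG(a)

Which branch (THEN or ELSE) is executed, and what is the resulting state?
Branch: THEN, Final state: a=10, c=10

Evaluating condition: c > 0
c = 10
Condition is True, so THEN branch executes
After COPY(a, c): a=10, c=10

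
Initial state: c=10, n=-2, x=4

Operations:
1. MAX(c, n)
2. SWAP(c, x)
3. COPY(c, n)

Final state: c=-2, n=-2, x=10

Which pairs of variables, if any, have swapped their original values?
None

Comparing initial and final values:
c: 10 → -2
n: -2 → -2
x: 4 → 10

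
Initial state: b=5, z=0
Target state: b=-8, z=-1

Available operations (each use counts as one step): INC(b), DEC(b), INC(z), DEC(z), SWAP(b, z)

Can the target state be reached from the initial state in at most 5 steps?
No

The target state cannot be reached within 5 steps.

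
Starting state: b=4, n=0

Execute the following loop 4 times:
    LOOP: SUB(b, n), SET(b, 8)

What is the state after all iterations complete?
b=8, n=0

Iteration trace:
Start: b=4, n=0
After iteration 1: b=8, n=0
After iteration 2: b=8, n=0
After iteration 3: b=8, n=0
After iteration 4: b=8, n=0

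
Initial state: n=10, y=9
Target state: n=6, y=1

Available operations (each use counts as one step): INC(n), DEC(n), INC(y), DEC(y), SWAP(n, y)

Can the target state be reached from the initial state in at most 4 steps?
No

The target state cannot be reached within 4 steps.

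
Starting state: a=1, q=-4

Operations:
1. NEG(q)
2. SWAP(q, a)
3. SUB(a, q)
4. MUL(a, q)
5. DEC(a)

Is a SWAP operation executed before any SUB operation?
Yes

First SWAP: step 2
First SUB: step 3
Since 2 < 3, SWAP comes first.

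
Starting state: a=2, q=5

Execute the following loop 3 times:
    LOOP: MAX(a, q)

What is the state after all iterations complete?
a=5, q=5

Iteration trace:
Start: a=2, q=5
After iteration 1: a=5, q=5
After iteration 2: a=5, q=5
After iteration 3: a=5, q=5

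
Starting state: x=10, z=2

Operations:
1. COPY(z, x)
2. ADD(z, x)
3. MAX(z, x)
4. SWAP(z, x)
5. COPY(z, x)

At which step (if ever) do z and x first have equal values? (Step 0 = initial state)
Step 1

z and x first become equal after step 1.

Comparing values at each step:
Initial: z=2, x=10
After step 1: z=10, x=10 ← equal!
After step 2: z=20, x=10
After step 3: z=20, x=10
After step 4: z=10, x=20
After step 5: z=20, x=20 ← equal!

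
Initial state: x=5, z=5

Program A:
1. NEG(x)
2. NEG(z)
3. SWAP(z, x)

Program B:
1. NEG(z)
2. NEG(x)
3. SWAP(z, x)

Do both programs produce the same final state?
Yes

Program A final state: x=-5, z=-5
Program B final state: x=-5, z=-5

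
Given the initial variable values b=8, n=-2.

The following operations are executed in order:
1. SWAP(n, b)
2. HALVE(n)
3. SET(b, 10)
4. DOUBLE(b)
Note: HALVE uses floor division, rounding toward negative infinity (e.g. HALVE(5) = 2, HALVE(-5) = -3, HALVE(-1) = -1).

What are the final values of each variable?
{b: 20, n: 4}

Step-by-step execution:
Initial: b=8, n=-2
After step 1 (SWAP(n, b)): b=-2, n=8
After step 2 (HALVE(n)): b=-2, n=4
After step 3 (SET(b, 10)): b=10, n=4
After step 4 (DOUBLE(b)): b=20, n=4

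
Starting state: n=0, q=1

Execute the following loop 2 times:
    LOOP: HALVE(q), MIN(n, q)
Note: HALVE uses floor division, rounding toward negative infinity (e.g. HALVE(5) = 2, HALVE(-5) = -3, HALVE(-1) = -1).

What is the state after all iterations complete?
n=0, q=0

Iteration trace:
Start: n=0, q=1
After iteration 1: n=0, q=0
After iteration 2: n=0, q=0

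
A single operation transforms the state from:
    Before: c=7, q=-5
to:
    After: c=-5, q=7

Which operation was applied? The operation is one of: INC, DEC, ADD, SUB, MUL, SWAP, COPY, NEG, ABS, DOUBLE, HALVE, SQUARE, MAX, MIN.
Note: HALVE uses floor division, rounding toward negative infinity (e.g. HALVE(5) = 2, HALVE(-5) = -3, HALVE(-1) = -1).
SWAP(q, c)

Analyzing the change:
Before: c=7, q=-5
After: c=-5, q=7
Variable q changed from -5 to 7
Variable c changed from 7 to -5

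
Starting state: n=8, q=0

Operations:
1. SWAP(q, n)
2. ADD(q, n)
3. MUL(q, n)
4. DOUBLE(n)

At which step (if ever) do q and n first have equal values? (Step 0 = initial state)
Step 3

q and n first become equal after step 3.

Comparing values at each step:
Initial: q=0, n=8
After step 1: q=8, n=0
After step 2: q=8, n=0
After step 3: q=0, n=0 ← equal!
After step 4: q=0, n=0 ← equal!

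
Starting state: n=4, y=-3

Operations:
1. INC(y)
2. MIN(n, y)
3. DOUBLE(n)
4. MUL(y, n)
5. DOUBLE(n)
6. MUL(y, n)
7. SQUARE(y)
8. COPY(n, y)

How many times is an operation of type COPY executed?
1

Counting COPY operations:
Step 8: COPY(n, y) ← COPY
Total: 1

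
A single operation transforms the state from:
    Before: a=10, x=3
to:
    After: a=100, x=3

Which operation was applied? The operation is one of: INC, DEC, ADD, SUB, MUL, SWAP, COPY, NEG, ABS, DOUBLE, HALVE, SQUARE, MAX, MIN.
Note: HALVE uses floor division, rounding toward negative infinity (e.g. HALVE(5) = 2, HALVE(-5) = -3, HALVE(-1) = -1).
SQUARE(a)

Analyzing the change:
Before: a=10, x=3
After: a=100, x=3
Variable a changed from 10 to 100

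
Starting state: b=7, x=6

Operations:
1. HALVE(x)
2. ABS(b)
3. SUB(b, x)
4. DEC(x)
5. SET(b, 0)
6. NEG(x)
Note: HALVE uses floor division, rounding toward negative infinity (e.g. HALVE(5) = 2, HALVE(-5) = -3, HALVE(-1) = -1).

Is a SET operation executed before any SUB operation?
No

First SET: step 5
First SUB: step 3
Since 5 > 3, SUB comes first.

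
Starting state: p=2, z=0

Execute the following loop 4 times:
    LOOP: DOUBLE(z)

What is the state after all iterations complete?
p=2, z=0

Iteration trace:
Start: p=2, z=0
After iteration 1: p=2, z=0
After iteration 2: p=2, z=0
After iteration 3: p=2, z=0
After iteration 4: p=2, z=0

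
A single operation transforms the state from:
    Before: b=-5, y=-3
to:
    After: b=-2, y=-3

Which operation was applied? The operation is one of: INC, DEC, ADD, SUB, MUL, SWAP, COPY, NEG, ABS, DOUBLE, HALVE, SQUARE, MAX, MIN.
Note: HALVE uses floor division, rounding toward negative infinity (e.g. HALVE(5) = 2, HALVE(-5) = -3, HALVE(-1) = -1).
SUB(b, y)

Analyzing the change:
Before: b=-5, y=-3
After: b=-2, y=-3
Variable b changed from -5 to -2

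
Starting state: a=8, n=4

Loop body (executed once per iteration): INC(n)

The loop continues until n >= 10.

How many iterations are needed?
6

Tracing iterations:
Initial: a=8, n=4
After iteration 1: a=8, n=5
After iteration 2: a=8, n=6
After iteration 3: a=8, n=7
After iteration 4: a=8, n=8
After iteration 5: a=8, n=9
After iteration 6: a=8, n=10
n >= 10 now holds, so the loop exits after 6 iterations.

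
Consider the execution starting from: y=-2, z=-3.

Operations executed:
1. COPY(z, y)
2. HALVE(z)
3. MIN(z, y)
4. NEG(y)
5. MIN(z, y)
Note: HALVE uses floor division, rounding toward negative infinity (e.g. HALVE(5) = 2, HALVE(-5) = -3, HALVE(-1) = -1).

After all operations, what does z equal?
z = -2

Tracing execution:
Step 1: COPY(z, y) → z = -2
Step 2: HALVE(z) → z = -1
Step 3: MIN(z, y) → z = -2
Step 4: NEG(y) → z = -2
Step 5: MIN(z, y) → z = -2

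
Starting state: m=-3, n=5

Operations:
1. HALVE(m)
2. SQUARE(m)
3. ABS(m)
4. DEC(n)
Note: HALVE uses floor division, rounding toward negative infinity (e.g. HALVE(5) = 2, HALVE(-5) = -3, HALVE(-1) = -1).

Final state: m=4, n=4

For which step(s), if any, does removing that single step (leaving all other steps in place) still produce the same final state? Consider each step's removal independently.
Step(s) 3

Testing removal of each single step:
Without step 1: final = m=9, n=4 (different)
Without step 2: final = m=2, n=4 (different)
Without step 3: final = m=4, n=4 (same)
Without step 4: final = m=4, n=5 (different)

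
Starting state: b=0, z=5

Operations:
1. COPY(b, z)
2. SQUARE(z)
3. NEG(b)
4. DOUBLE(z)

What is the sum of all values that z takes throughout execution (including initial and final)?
110

Values of z at each step:
Initial: z = 5
After step 1: z = 5
After step 2: z = 25
After step 3: z = 25
After step 4: z = 50
Sum = 5 + 5 + 25 + 25 + 50 = 110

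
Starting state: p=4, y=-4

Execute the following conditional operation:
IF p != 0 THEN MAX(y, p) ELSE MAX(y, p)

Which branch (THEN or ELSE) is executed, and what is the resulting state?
Branch: THEN, Final state: p=4, y=4

Evaluating condition: p != 0
p = 4
Condition is True, so THEN branch executes
After MAX(y, p): p=4, y=4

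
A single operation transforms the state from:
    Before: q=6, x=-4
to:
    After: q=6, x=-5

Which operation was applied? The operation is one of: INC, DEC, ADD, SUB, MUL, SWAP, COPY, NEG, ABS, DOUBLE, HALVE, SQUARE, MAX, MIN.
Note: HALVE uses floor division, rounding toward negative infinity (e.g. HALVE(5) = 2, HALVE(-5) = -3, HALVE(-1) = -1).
DEC(x)

Analyzing the change:
Before: q=6, x=-4
After: q=6, x=-5
Variable x changed from -4 to -5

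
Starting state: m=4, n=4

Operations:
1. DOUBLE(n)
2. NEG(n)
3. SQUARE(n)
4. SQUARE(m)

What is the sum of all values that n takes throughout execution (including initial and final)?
132

Values of n at each step:
Initial: n = 4
After step 1: n = 8
After step 2: n = -8
After step 3: n = 64
After step 4: n = 64
Sum = 4 + 8 + -8 + 64 + 64 = 132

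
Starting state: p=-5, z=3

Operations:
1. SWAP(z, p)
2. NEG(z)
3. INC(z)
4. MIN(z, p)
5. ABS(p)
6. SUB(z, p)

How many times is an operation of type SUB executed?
1

Counting SUB operations:
Step 6: SUB(z, p) ← SUB
Total: 1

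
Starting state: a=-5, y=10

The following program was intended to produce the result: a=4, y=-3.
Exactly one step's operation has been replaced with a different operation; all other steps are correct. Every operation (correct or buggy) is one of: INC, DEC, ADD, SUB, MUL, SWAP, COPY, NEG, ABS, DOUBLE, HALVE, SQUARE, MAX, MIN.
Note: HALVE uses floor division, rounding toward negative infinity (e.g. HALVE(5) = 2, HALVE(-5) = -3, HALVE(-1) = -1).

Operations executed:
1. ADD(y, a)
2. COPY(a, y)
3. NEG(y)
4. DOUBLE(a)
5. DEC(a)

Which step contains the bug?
Step 4

Trace with buggy code:
Initial: a=-5, y=10
After step 1: a=-5, y=5
After step 2: a=5, y=5
After step 3: a=5, y=-5
After step 4: a=10, y=-5
After step 5: a=9, y=-5
Actual final a=9, y=-5 ≠ expected a=4, y=-3.
Step 4 is the only position where a single-operation replacement can produce the expected result.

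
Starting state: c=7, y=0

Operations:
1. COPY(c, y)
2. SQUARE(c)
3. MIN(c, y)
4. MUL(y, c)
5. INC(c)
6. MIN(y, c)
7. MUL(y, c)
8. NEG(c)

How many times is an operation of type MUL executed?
2

Counting MUL operations:
Step 4: MUL(y, c) ← MUL
Step 7: MUL(y, c) ← MUL
Total: 2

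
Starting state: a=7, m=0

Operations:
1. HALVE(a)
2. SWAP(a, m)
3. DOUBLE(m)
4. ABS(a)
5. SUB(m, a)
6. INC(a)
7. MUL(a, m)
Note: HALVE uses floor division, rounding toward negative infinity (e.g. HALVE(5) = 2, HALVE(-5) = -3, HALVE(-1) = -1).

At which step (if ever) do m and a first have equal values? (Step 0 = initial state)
Step 7

m and a first become equal after step 7.

Comparing values at each step:
Initial: m=0, a=7
After step 1: m=0, a=3
After step 2: m=3, a=0
After step 3: m=6, a=0
After step 4: m=6, a=0
After step 5: m=6, a=0
After step 6: m=6, a=1
After step 7: m=6, a=6 ← equal!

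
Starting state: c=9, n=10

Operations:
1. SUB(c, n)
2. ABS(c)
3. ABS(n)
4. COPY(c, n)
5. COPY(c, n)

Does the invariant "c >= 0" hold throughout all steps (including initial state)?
No, violated after step 1

The invariant is violated after step 1.

State at each step:
Initial: c=9, n=10
After step 1: c=-1, n=10
After step 2: c=1, n=10
After step 3: c=1, n=10
After step 4: c=10, n=10
After step 5: c=10, n=10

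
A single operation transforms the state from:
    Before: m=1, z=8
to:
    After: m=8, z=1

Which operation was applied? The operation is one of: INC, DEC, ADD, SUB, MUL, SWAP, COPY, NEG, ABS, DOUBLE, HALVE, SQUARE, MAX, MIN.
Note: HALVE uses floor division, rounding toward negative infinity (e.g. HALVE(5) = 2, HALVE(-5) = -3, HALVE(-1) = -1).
SWAP(m, z)

Analyzing the change:
Before: m=1, z=8
After: m=8, z=1
Variable m changed from 1 to 8
Variable z changed from 8 to 1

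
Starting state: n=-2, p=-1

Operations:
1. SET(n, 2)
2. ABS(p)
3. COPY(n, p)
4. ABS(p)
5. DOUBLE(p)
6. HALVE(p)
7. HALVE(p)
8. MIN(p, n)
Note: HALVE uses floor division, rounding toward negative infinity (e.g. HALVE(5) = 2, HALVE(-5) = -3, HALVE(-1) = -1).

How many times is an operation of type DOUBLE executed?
1

Counting DOUBLE operations:
Step 5: DOUBLE(p) ← DOUBLE
Total: 1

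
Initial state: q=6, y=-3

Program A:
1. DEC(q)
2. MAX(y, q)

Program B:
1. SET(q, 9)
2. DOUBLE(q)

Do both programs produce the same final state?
No

Program A final state: q=5, y=5
Program B final state: q=18, y=-3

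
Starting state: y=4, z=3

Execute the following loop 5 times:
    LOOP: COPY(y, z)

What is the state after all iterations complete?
y=3, z=3

Iteration trace:
Start: y=4, z=3
After iteration 1: y=3, z=3
After iteration 2: y=3, z=3
After iteration 3: y=3, z=3
After iteration 4: y=3, z=3
After iteration 5: y=3, z=3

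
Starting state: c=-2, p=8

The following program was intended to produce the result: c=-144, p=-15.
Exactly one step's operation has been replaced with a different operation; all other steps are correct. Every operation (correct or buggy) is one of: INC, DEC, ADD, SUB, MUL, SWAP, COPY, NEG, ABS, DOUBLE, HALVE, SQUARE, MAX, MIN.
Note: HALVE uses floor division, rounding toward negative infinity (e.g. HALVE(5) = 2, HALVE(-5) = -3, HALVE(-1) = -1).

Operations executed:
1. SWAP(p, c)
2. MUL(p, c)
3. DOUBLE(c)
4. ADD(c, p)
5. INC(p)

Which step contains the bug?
Step 3

Trace with buggy code:
Initial: c=-2, p=8
After step 1: c=8, p=-2
After step 2: c=8, p=-16
After step 3: c=16, p=-16
After step 4: c=0, p=-16
After step 5: c=0, p=-15
Actual final c=0, p=-15 ≠ expected c=-144, p=-15.
Step 3 is the only position where a single-operation replacement can produce the expected result.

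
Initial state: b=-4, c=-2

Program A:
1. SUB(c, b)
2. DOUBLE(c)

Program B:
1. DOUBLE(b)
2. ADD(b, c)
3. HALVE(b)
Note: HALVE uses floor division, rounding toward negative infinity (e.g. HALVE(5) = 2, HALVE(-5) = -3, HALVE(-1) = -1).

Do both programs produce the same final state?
No

Program A final state: b=-4, c=4
Program B final state: b=-5, c=-2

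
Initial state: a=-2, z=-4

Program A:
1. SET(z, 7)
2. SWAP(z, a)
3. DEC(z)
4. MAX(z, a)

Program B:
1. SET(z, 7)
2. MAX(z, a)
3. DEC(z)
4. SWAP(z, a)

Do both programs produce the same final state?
No

Program A final state: a=7, z=7
Program B final state: a=6, z=-2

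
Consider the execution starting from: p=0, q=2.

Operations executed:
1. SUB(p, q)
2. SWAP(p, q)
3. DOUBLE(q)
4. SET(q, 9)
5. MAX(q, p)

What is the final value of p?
p = 2

Tracing execution:
Step 1: SUB(p, q) → p = -2
Step 2: SWAP(p, q) → p = 2
Step 3: DOUBLE(q) → p = 2
Step 4: SET(q, 9) → p = 2
Step 5: MAX(q, p) → p = 2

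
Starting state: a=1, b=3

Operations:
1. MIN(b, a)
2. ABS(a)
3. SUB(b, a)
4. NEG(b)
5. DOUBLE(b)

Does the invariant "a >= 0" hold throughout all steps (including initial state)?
Yes

The invariant holds at every step.

State at each step:
Initial: a=1, b=3
After step 1: a=1, b=1
After step 2: a=1, b=1
After step 3: a=1, b=0
After step 4: a=1, b=0
After step 5: a=1, b=0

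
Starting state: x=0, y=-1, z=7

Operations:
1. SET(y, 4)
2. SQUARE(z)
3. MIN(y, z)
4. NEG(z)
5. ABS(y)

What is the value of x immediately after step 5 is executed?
x = 0

Tracing x through execution:
Initial: x = 0
After step 1 (SET(y, 4)): x = 0
After step 2 (SQUARE(z)): x = 0
After step 3 (MIN(y, z)): x = 0
After step 4 (NEG(z)): x = 0
After step 5 (ABS(y)): x = 0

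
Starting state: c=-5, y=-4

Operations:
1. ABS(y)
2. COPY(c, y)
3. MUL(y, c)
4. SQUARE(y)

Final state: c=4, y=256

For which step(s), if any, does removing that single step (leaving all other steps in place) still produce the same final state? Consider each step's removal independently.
None - removing any single step changes the final result

Testing removal of each single step:
Without step 1: final = c=-4, y=256 (different)
Without step 2: final = c=-5, y=400 (different)
Without step 3: final = c=4, y=16 (different)
Without step 4: final = c=4, y=16 (different)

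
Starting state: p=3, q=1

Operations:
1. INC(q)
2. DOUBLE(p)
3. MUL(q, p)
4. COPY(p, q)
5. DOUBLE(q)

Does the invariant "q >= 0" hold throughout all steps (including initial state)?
Yes

The invariant holds at every step.

State at each step:
Initial: p=3, q=1
After step 1: p=3, q=2
After step 2: p=6, q=2
After step 3: p=6, q=12
After step 4: p=12, q=12
After step 5: p=12, q=24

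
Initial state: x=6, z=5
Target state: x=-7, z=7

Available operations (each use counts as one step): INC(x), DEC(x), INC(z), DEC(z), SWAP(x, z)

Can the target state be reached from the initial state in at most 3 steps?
No

The target state cannot be reached within 3 steps.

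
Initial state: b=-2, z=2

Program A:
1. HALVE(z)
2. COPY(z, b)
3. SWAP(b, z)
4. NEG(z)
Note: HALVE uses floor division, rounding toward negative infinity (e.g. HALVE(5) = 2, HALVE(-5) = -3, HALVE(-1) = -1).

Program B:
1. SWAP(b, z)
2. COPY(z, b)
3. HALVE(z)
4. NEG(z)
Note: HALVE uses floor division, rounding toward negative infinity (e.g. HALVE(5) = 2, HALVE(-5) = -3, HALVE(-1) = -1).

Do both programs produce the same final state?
No

Program A final state: b=-2, z=2
Program B final state: b=2, z=-1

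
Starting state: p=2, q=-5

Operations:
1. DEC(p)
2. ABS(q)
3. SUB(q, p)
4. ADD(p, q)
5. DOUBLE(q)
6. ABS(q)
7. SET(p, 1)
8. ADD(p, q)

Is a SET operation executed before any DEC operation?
No

First SET: step 7
First DEC: step 1
Since 7 > 1, DEC comes first.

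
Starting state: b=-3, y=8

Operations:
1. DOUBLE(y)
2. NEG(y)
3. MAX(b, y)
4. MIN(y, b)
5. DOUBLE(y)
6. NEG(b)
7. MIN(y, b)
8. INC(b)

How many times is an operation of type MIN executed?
2

Counting MIN operations:
Step 4: MIN(y, b) ← MIN
Step 7: MIN(y, b) ← MIN
Total: 2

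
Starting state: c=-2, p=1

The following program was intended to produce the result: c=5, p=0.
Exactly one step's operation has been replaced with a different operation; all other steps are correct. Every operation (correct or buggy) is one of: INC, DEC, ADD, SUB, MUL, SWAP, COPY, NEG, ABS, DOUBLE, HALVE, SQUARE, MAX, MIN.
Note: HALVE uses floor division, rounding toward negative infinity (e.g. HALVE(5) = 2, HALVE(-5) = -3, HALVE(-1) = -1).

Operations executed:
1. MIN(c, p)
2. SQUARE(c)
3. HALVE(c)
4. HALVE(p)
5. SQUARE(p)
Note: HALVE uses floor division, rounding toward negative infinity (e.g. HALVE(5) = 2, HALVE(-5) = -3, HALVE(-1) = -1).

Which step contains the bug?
Step 3

Trace with buggy code:
Initial: c=-2, p=1
After step 1: c=-2, p=1
After step 2: c=4, p=1
After step 3: c=2, p=1
After step 4: c=2, p=0
After step 5: c=2, p=0
Actual final c=2, p=0 ≠ expected c=5, p=0.
Step 3 is the only position where a single-operation replacement can produce the expected result.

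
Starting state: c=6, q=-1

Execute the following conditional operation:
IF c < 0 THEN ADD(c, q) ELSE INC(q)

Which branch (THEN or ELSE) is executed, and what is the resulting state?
Branch: ELSE, Final state: c=6, q=0

Evaluating condition: c < 0
c = 6
Condition is False, so ELSE branch executes
After INC(q): c=6, q=0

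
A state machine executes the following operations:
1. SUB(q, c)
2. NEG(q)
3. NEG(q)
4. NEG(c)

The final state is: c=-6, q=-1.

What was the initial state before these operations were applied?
c=6, q=5

Working backwards:
Final state: c=-6, q=-1
Before step 4 (NEG(c)): c=6, q=-1
Before step 3 (NEG(q)): c=6, q=1
Before step 2 (NEG(q)): c=6, q=-1
Before step 1 (SUB(q, c)): c=6, q=5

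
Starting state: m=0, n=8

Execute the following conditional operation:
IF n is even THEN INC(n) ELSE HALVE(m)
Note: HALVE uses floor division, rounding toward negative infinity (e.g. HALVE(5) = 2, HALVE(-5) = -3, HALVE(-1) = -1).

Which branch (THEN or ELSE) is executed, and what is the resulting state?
Branch: THEN, Final state: m=0, n=9

Evaluating condition: n is even
Condition is True, so THEN branch executes
After INC(n): m=0, n=9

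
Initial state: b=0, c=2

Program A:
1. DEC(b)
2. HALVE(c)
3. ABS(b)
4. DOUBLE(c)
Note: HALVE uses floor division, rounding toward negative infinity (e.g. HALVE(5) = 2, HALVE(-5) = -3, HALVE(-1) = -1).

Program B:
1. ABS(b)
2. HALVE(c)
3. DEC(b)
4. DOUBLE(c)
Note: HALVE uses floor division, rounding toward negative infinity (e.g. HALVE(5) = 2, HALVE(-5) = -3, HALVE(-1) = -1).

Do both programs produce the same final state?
No

Program A final state: b=1, c=2
Program B final state: b=-1, c=2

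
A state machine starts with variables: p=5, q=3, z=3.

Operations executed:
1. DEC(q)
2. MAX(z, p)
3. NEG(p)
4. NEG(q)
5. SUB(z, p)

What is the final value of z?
z = 10

Tracing execution:
Step 1: DEC(q) → z = 3
Step 2: MAX(z, p) → z = 5
Step 3: NEG(p) → z = 5
Step 4: NEG(q) → z = 5
Step 5: SUB(z, p) → z = 10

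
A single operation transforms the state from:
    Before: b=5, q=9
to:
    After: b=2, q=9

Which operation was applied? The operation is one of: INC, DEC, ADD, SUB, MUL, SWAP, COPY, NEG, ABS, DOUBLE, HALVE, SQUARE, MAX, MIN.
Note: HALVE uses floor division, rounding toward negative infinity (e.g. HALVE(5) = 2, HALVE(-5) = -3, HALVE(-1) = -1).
HALVE(b)

Analyzing the change:
Before: b=5, q=9
After: b=2, q=9
Variable b changed from 5 to 2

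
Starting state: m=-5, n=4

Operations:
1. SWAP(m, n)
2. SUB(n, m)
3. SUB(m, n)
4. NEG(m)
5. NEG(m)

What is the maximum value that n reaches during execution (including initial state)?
4

Values of n at each step:
Initial: n = 4 ← maximum
After step 1: n = -5
After step 2: n = -9
After step 3: n = -9
After step 4: n = -9
After step 5: n = -9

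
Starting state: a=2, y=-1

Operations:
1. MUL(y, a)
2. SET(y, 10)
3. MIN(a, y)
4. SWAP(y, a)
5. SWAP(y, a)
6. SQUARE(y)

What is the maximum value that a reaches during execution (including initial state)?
10

Values of a at each step:
Initial: a = 2
After step 1: a = 2
After step 2: a = 2
After step 3: a = 2
After step 4: a = 10 ← maximum
After step 5: a = 2
After step 6: a = 2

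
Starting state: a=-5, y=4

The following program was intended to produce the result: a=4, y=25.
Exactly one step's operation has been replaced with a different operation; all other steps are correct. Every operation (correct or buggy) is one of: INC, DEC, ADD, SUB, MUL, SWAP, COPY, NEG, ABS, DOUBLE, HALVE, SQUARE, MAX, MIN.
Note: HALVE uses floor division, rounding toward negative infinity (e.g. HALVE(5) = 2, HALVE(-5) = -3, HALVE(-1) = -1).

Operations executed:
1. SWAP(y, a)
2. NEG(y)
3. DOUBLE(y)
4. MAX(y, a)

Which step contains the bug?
Step 3

Trace with buggy code:
Initial: a=-5, y=4
After step 1: a=4, y=-5
After step 2: a=4, y=5
After step 3: a=4, y=10
After step 4: a=4, y=10
Actual final a=4, y=10 ≠ expected a=4, y=25.
Step 3 is the only position where a single-operation replacement can produce the expected result.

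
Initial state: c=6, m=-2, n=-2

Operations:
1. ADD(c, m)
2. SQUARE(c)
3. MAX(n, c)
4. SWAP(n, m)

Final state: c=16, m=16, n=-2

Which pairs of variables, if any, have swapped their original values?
None

Comparing initial and final values:
n: -2 → -2
c: 6 → 16
m: -2 → 16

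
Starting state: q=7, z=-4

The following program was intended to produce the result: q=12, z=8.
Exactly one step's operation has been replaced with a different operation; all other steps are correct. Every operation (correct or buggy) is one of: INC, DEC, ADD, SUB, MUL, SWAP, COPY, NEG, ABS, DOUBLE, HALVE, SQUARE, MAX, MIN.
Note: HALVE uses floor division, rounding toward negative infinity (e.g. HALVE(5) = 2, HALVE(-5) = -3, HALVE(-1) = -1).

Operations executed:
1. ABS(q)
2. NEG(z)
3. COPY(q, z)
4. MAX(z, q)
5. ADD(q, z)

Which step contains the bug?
Step 4

Trace with buggy code:
Initial: q=7, z=-4
After step 1: q=7, z=-4
After step 2: q=7, z=4
After step 3: q=4, z=4
After step 4: q=4, z=4
After step 5: q=8, z=4
Actual final q=8, z=4 ≠ expected q=12, z=8.
Step 4 is the only position where a single-operation replacement can produce the expected result.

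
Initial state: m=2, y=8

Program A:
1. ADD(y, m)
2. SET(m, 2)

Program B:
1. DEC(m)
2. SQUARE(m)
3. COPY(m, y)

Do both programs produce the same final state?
No

Program A final state: m=2, y=10
Program B final state: m=8, y=8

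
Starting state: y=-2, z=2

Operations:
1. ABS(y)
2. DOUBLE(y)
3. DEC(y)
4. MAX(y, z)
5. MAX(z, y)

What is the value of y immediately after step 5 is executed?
y = 3

Tracing y through execution:
Initial: y = -2
After step 1 (ABS(y)): y = 2
After step 2 (DOUBLE(y)): y = 4
After step 3 (DEC(y)): y = 3
After step 4 (MAX(y, z)): y = 3
After step 5 (MAX(z, y)): y = 3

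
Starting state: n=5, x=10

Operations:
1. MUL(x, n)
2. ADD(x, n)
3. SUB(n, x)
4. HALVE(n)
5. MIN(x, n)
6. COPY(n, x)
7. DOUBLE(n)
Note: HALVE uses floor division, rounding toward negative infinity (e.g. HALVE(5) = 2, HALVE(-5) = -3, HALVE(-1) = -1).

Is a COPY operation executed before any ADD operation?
No

First COPY: step 6
First ADD: step 2
Since 6 > 2, ADD comes first.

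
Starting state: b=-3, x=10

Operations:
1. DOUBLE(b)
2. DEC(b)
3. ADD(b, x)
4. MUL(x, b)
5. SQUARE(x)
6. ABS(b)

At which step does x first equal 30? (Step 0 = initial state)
Step 4

Tracing x:
Initial: x = 10
After step 1: x = 10
After step 2: x = 10
After step 3: x = 10
After step 4: x = 30 ← first occurrence
After step 5: x = 900
After step 6: x = 900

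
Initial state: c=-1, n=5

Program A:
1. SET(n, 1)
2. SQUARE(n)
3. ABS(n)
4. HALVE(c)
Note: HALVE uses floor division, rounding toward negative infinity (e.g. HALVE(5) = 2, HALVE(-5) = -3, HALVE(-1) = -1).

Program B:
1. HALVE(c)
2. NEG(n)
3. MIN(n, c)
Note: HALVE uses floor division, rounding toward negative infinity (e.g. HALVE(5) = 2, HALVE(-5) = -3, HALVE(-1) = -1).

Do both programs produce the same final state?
No

Program A final state: c=-1, n=1
Program B final state: c=-1, n=-5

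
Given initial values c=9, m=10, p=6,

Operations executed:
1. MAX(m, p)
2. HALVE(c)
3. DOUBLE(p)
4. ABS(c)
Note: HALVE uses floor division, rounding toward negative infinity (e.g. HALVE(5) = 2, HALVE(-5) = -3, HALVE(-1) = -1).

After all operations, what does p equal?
p = 12

Tracing execution:
Step 1: MAX(m, p) → p = 6
Step 2: HALVE(c) → p = 6
Step 3: DOUBLE(p) → p = 12
Step 4: ABS(c) → p = 12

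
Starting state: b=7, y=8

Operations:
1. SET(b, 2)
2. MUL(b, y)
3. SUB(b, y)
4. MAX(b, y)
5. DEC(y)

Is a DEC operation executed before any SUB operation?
No

First DEC: step 5
First SUB: step 3
Since 5 > 3, SUB comes first.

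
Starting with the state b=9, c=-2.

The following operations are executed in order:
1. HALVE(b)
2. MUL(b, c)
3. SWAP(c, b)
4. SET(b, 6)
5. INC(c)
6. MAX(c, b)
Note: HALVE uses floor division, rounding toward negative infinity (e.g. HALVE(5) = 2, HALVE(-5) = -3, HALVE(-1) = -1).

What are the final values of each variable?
{b: 6, c: 6}

Step-by-step execution:
Initial: b=9, c=-2
After step 1 (HALVE(b)): b=4, c=-2
After step 2 (MUL(b, c)): b=-8, c=-2
After step 3 (SWAP(c, b)): b=-2, c=-8
After step 4 (SET(b, 6)): b=6, c=-8
After step 5 (INC(c)): b=6, c=-7
After step 6 (MAX(c, b)): b=6, c=6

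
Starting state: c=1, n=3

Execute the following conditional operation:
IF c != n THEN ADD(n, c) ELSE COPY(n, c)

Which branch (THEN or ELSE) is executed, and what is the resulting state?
Branch: THEN, Final state: c=1, n=4

Evaluating condition: c != n
c = 1, n = 3
Condition is True, so THEN branch executes
After ADD(n, c): c=1, n=4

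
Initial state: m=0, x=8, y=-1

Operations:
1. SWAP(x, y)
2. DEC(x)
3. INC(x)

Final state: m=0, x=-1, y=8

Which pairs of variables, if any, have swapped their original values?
(x, y)

Comparing initial and final values:
m: 0 → 0
x: 8 → -1
y: -1 → 8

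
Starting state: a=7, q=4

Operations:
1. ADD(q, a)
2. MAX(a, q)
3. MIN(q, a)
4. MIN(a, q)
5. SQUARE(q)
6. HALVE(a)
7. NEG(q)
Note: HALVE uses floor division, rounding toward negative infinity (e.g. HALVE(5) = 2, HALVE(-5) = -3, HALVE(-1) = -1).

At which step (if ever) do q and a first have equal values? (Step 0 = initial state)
Step 2

q and a first become equal after step 2.

Comparing values at each step:
Initial: q=4, a=7
After step 1: q=11, a=7
After step 2: q=11, a=11 ← equal!
After step 3: q=11, a=11 ← equal!
After step 4: q=11, a=11 ← equal!
After step 5: q=121, a=11
After step 6: q=121, a=5
After step 7: q=-121, a=5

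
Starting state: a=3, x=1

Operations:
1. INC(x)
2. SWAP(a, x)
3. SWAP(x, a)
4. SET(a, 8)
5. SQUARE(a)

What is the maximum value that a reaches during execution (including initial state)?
64

Values of a at each step:
Initial: a = 3
After step 1: a = 3
After step 2: a = 2
After step 3: a = 3
After step 4: a = 8
After step 5: a = 64 ← maximum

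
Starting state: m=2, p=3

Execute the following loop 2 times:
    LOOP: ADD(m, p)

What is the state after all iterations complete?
m=8, p=3

Iteration trace:
Start: m=2, p=3
After iteration 1: m=5, p=3
After iteration 2: m=8, p=3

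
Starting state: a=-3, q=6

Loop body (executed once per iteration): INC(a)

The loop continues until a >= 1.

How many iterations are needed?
4

Tracing iterations:
Initial: a=-3, q=6
After iteration 1: a=-2, q=6
After iteration 2: a=-1, q=6
After iteration 3: a=0, q=6
After iteration 4: a=1, q=6
a >= 1 now holds, so the loop exits after 4 iterations.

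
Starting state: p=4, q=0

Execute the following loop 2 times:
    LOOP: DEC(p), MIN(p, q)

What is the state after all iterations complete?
p=-1, q=0

Iteration trace:
Start: p=4, q=0
After iteration 1: p=0, q=0
After iteration 2: p=-1, q=0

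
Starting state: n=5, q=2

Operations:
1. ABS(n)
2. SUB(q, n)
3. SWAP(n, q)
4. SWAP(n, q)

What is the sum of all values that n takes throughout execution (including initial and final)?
17

Values of n at each step:
Initial: n = 5
After step 1: n = 5
After step 2: n = 5
After step 3: n = -3
After step 4: n = 5
Sum = 5 + 5 + 5 + -3 + 5 = 17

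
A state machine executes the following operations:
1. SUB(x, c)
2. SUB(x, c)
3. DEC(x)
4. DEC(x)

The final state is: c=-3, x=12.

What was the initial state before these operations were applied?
c=-3, x=8

Working backwards:
Final state: c=-3, x=12
Before step 4 (DEC(x)): c=-3, x=13
Before step 3 (DEC(x)): c=-3, x=14
Before step 2 (SUB(x, c)): c=-3, x=11
Before step 1 (SUB(x, c)): c=-3, x=8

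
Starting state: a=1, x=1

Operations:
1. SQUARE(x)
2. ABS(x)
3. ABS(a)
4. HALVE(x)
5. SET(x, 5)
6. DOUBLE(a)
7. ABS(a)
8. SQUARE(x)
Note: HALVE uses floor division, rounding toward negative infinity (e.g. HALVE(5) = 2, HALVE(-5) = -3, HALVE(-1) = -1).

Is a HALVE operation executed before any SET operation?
Yes

First HALVE: step 4
First SET: step 5
Since 4 < 5, HALVE comes first.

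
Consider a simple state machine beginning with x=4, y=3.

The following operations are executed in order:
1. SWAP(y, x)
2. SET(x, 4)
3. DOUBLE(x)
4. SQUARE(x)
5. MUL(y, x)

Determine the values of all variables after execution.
{x: 64, y: 256}

Step-by-step execution:
Initial: x=4, y=3
After step 1 (SWAP(y, x)): x=3, y=4
After step 2 (SET(x, 4)): x=4, y=4
After step 3 (DOUBLE(x)): x=8, y=4
After step 4 (SQUARE(x)): x=64, y=4
After step 5 (MUL(y, x)): x=64, y=256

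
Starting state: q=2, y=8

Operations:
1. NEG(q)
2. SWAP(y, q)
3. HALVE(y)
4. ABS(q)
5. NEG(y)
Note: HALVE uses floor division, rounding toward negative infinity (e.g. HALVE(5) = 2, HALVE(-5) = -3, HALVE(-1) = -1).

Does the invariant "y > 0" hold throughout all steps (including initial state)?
No, violated after step 2

The invariant is violated after step 2.

State at each step:
Initial: q=2, y=8
After step 1: q=-2, y=8
After step 2: q=8, y=-2
After step 3: q=8, y=-1
After step 4: q=8, y=-1
After step 5: q=8, y=1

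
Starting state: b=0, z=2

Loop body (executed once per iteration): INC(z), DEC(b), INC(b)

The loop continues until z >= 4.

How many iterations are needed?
2

Tracing iterations:
Initial: b=0, z=2
After iteration 1: b=0, z=3
After iteration 2: b=0, z=4
z >= 4 now holds, so the loop exits after 2 iterations.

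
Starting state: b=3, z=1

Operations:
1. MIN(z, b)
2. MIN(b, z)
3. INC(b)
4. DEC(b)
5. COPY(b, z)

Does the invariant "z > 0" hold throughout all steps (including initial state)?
Yes

The invariant holds at every step.

State at each step:
Initial: b=3, z=1
After step 1: b=3, z=1
After step 2: b=1, z=1
After step 3: b=2, z=1
After step 4: b=1, z=1
After step 5: b=1, z=1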